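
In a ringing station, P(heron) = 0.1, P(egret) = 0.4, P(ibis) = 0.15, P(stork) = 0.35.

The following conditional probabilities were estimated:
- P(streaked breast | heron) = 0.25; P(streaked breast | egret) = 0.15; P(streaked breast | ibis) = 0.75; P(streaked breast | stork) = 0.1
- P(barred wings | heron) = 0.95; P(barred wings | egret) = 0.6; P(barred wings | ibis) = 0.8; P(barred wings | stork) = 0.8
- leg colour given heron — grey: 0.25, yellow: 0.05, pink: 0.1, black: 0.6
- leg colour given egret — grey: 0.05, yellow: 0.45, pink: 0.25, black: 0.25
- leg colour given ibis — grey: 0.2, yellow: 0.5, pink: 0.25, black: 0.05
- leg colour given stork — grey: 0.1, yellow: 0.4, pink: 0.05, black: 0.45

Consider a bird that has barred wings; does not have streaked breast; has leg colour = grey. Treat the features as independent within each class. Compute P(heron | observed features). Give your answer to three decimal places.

heron: 0.1 × (1−0.25) × 0.95 × 0.25 = 0.0178125
egret: 0.4 × (1−0.15) × 0.6 × 0.05 = 0.0102
ibis: 0.15 × (1−0.75) × 0.8 × 0.2 = 0.006
stork: 0.35 × (1−0.1) × 0.8 × 0.1 = 0.0252
P(heron | x) = 0.0178125 / 0.0592125 ≈ 0.301

0.301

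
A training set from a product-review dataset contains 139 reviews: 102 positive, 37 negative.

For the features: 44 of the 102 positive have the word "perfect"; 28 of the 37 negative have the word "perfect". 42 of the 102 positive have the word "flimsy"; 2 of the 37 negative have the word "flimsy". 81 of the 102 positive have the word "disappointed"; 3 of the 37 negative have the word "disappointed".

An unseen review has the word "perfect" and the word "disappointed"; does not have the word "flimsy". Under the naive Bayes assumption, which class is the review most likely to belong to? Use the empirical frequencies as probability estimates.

positive

positive: (102/139) × (44/102) × (60/102) × (81/102) ≈ 0.147868
negative: (37/139) × (28/37) × (35/37) × (3/37) ≈ 0.01545
Highest score → positive.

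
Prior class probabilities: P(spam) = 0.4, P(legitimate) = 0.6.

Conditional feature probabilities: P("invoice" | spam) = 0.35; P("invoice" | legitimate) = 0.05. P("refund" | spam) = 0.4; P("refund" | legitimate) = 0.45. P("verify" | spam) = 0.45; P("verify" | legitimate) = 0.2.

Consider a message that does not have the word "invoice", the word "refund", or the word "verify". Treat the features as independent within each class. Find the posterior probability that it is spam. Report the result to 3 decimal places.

spam: 0.4 × (1−0.35) × (1−0.4) × (1−0.45) = 0.0858
legitimate: 0.6 × (1−0.05) × (1−0.45) × (1−0.2) = 0.2508
P(spam | x) = 0.0858 / 0.3366 ≈ 0.255

0.255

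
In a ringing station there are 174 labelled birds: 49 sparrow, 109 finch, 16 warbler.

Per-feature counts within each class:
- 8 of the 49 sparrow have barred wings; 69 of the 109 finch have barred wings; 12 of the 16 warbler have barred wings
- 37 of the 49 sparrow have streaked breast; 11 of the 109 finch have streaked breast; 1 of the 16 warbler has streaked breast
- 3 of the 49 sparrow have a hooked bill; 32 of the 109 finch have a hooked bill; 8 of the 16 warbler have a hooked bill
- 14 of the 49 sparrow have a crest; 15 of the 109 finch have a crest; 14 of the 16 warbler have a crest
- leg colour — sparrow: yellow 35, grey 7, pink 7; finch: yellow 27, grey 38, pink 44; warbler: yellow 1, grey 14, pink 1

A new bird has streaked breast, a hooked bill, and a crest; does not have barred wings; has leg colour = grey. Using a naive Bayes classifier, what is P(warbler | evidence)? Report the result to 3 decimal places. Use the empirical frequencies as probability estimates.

sparrow: (49/174) × (41/49) × (37/49) × (3/49) × (14/49) × (7/49) ≈ 0.000444631
finch: (109/174) × (40/109) × (11/109) × (32/109) × (15/109) × (38/109) ≈ 0.000326755
warbler: (16/174) × (4/16) × (1/16) × (8/16) × (14/16) × (14/16) ≈ 0.000550018
P(warbler | x) = 0.000550018 / 0.001321404 ≈ 0.416

0.416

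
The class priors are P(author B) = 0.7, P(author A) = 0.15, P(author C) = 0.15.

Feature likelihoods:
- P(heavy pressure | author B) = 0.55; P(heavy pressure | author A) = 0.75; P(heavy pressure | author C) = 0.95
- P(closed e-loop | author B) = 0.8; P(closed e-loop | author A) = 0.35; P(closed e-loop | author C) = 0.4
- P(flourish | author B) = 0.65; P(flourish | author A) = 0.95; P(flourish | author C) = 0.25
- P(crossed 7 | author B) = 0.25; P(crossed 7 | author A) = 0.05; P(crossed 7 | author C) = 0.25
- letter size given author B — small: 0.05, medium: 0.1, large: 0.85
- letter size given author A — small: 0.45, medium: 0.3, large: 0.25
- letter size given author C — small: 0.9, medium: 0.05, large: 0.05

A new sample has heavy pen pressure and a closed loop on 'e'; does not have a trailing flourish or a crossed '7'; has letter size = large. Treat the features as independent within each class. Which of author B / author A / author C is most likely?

author B: 0.7 × 0.55 × 0.8 × (1−0.65) × (1−0.25) × 0.85 = 0.0687225
author A: 0.15 × 0.75 × 0.35 × (1−0.95) × (1−0.05) × 0.25 = 0.000467578125
author C: 0.15 × 0.95 × 0.4 × (1−0.25) × (1−0.25) × 0.05 = 0.001603125
Highest score → author B.

author B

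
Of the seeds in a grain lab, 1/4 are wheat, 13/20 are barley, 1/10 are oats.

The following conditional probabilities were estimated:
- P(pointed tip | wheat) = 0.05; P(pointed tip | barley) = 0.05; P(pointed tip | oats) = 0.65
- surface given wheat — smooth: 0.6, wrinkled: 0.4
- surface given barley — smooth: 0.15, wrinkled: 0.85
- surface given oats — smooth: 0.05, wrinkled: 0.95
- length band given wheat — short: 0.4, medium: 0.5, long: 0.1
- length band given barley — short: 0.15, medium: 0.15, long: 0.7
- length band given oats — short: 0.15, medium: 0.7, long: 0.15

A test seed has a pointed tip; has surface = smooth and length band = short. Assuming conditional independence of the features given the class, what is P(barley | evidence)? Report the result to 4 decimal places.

0.1733

wheat: 0.25 × 0.05 × 0.6 × 0.4 = 0.003
barley: 0.65 × 0.05 × 0.15 × 0.15 = 0.00073125
oats: 0.1 × 0.65 × 0.05 × 0.15 = 0.0004875
P(barley | x) = 0.00073125 / 0.00421875 ≈ 0.1733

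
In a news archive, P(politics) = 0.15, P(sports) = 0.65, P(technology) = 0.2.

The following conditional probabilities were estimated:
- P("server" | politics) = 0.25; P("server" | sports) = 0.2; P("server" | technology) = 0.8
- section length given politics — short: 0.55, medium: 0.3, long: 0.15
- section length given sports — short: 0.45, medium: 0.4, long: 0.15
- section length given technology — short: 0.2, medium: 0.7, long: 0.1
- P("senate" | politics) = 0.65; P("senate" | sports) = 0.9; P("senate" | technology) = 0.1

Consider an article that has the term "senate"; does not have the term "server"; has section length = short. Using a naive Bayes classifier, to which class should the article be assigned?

politics: 0.15 × (1−0.25) × 0.55 × 0.65 = 0.04021875
sports: 0.65 × (1−0.2) × 0.45 × 0.9 = 0.2106
technology: 0.2 × (1−0.8) × 0.2 × 0.1 = 0.0008
Highest score → sports.

sports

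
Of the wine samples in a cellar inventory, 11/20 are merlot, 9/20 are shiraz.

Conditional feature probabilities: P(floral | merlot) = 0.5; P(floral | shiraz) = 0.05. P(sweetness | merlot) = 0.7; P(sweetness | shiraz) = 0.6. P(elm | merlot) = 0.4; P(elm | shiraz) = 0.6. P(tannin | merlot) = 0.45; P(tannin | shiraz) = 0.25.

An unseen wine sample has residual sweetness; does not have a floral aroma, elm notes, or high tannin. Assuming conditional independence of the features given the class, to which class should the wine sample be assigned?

shiraz

merlot: 0.55 × (1−0.5) × 0.7 × (1−0.4) × (1−0.45) = 0.063525
shiraz: 0.45 × (1−0.05) × 0.6 × (1−0.6) × (1−0.25) = 0.07695
Highest score → shiraz.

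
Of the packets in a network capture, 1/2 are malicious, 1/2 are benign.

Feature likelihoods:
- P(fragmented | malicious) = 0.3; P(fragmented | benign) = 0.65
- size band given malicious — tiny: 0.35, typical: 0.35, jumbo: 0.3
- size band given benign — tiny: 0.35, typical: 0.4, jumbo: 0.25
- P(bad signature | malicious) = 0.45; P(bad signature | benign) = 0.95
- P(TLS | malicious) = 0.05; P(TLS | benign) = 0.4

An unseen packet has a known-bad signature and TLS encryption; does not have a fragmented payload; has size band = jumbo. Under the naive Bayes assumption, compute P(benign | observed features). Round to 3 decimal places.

0.876

malicious: 0.5 × (1−0.3) × 0.3 × 0.45 × 0.05 = 0.0023625
benign: 0.5 × (1−0.65) × 0.25 × 0.95 × 0.4 = 0.016625
P(benign | x) = 0.016625 / 0.0189875 ≈ 0.876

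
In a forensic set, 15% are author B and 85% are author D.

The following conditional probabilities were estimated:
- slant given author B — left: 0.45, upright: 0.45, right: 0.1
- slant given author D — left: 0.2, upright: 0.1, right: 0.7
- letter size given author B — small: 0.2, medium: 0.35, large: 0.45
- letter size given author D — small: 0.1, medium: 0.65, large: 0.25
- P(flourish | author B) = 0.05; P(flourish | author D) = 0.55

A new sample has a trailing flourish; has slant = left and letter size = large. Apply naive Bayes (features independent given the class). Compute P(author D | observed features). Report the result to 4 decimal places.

author B: 0.15 × 0.45 × 0.45 × 0.05 = 0.00151875
author D: 0.85 × 0.2 × 0.25 × 0.55 = 0.023375
P(author D | x) = 0.023375 / 0.02489375 ≈ 0.9390

0.9390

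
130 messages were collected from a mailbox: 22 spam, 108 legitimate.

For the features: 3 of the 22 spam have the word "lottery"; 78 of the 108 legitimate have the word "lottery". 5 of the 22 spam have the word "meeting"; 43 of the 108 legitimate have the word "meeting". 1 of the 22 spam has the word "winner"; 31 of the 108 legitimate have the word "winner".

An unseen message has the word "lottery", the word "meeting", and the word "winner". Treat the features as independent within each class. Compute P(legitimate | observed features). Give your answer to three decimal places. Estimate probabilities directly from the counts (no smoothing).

spam: (22/130) × (3/22) × (5/22) × (1/22) ≈ 0.000238398
legitimate: (108/130) × (78/108) × (43/108) × (31/108) ≈ 0.06857
P(legitimate | x) = 0.06857 / 0.068808398 ≈ 0.997

0.997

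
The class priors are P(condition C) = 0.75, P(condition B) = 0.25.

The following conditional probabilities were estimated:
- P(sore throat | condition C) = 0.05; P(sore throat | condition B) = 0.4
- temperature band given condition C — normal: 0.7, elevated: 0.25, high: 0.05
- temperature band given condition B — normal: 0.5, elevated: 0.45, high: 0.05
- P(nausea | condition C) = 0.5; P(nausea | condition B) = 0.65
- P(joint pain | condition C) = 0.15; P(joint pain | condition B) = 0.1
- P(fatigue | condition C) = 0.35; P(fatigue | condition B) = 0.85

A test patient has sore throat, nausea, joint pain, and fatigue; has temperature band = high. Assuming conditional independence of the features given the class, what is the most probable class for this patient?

condition C: 0.75 × 0.05 × 0.05 × 0.5 × 0.15 × 0.35 = 0.00004921875
condition B: 0.25 × 0.4 × 0.05 × 0.65 × 0.1 × 0.85 = 0.00027625
Highest score → condition B.

condition B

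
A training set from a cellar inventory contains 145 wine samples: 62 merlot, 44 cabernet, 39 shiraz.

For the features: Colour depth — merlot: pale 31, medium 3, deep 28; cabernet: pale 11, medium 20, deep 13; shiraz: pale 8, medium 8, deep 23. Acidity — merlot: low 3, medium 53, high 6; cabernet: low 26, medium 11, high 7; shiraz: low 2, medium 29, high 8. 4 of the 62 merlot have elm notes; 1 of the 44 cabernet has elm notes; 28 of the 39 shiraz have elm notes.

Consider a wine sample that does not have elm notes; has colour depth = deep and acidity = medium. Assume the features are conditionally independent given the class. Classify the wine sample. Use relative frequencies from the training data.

merlot

merlot: (62/145) × (28/62) × (53/62) × (58/62) ≈ 0.154422
cabernet: (44/145) × (13/44) × (11/44) × (43/44) ≈ 0.0219044
shiraz: (39/145) × (23/39) × (29/39) × (11/39) ≈ 0.0332676
Highest score → merlot.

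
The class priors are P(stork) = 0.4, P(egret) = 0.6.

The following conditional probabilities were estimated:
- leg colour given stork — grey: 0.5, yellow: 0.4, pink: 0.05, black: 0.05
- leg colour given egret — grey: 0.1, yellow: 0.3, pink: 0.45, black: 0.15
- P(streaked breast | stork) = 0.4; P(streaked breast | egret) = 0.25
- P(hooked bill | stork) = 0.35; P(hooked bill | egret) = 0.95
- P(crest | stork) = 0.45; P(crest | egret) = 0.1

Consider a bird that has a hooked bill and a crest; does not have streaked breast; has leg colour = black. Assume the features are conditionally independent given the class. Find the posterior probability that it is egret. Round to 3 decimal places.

stork: 0.4 × 0.05 × (1−0.4) × 0.35 × 0.45 = 0.00189
egret: 0.6 × 0.15 × (1−0.25) × 0.95 × 0.1 = 0.0064125
P(egret | x) = 0.0064125 / 0.0083025 ≈ 0.772

0.772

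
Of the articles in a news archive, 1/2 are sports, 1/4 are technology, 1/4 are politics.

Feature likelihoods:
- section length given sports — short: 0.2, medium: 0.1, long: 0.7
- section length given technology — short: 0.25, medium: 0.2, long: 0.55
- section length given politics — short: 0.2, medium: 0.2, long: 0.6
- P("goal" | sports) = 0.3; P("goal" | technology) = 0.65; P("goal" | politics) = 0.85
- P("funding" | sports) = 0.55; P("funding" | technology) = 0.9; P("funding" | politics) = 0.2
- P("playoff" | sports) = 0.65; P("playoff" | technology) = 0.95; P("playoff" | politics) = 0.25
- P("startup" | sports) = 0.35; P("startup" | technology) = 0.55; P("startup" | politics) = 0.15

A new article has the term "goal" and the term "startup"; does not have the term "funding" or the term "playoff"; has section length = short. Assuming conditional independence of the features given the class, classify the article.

sports: 0.5 × 0.2 × 0.3 × (1−0.55) × (1−0.65) × 0.35 = 0.00165375
technology: 0.25 × 0.25 × 0.65 × (1−0.9) × (1−0.95) × 0.55 = 0.00011171875
politics: 0.25 × 0.2 × 0.85 × (1−0.2) × (1−0.25) × 0.15 = 0.003825
Highest score → politics.

politics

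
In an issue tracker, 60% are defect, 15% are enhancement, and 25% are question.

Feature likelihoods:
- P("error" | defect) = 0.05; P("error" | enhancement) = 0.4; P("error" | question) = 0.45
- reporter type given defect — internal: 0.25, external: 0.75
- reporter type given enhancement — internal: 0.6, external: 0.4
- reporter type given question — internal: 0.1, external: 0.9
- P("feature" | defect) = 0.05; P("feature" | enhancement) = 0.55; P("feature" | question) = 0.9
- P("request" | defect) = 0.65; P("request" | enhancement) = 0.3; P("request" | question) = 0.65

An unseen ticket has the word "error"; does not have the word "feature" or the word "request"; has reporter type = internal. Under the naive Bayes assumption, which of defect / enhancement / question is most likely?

enhancement

defect: 0.6 × 0.05 × 0.25 × (1−0.05) × (1−0.65) = 0.00249375
enhancement: 0.15 × 0.4 × 0.6 × (1−0.55) × (1−0.3) = 0.01134
question: 0.25 × 0.45 × 0.1 × (1−0.9) × (1−0.65) = 0.00039375
Highest score → enhancement.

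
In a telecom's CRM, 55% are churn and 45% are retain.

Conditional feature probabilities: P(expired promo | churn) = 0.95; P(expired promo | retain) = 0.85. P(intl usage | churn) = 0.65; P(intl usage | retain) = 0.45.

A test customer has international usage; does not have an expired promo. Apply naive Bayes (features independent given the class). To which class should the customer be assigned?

churn: 0.55 × (1−0.95) × 0.65 = 0.017875
retain: 0.45 × (1−0.85) × 0.45 = 0.030375
Highest score → retain.

retain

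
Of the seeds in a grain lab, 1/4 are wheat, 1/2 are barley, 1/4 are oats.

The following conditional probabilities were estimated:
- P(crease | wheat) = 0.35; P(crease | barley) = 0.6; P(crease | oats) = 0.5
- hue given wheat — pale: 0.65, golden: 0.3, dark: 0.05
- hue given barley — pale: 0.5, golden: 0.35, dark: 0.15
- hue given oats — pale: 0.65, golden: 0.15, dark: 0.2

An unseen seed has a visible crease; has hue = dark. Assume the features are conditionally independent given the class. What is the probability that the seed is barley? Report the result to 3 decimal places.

0.605

wheat: 0.25 × 0.35 × 0.05 = 0.004375
barley: 0.5 × 0.6 × 0.15 = 0.045
oats: 0.25 × 0.5 × 0.2 = 0.025
P(barley | x) = 0.045 / 0.074375 ≈ 0.605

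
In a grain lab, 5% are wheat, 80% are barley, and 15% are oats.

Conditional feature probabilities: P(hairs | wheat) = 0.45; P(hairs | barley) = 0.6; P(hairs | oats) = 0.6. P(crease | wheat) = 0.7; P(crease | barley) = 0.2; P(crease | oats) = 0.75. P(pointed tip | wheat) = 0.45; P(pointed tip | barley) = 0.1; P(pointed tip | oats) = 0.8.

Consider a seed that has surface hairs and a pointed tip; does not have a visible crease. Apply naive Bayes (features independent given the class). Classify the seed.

wheat: 0.05 × 0.45 × (1−0.7) × 0.45 = 0.0030375
barley: 0.8 × 0.6 × (1−0.2) × 0.1 = 0.0384
oats: 0.15 × 0.6 × (1−0.75) × 0.8 = 0.018
Highest score → barley.

barley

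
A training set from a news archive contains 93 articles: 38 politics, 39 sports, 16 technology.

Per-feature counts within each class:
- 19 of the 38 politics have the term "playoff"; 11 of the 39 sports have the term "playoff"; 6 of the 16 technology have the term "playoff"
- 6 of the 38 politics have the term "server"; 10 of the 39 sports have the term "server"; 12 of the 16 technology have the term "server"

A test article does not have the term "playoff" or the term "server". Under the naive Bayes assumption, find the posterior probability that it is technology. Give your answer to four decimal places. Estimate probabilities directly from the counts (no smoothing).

0.0636

politics: (38/93) × (19/38) × (32/38) ≈ 0.172043
sports: (39/93) × (28/39) × (29/39) ≈ 0.223876
technology: (16/93) × (10/16) × (4/16) ≈ 0.0268817
P(technology | x) = 0.0268817 / 0.4228007 ≈ 0.0636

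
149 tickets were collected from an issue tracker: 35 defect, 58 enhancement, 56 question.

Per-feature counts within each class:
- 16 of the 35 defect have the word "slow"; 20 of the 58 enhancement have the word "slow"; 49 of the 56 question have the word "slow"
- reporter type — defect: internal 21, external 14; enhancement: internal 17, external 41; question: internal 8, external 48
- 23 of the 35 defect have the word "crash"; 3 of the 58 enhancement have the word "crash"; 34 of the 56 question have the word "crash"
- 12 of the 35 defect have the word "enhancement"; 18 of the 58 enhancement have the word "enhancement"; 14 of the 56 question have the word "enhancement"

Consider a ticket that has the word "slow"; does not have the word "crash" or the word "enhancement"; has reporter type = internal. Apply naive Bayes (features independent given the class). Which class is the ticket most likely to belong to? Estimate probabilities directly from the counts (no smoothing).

enhancement

defect: (35/149) × (16/35) × (21/35) × (12/35) × (23/35) ≈ 0.0145164
enhancement: (58/149) × (20/58) × (17/58) × (55/58) × (40/58) ≈ 0.0257295
question: (56/149) × (49/56) × (8/56) × (22/56) × (42/56) ≈ 0.0138423
Highest score → enhancement.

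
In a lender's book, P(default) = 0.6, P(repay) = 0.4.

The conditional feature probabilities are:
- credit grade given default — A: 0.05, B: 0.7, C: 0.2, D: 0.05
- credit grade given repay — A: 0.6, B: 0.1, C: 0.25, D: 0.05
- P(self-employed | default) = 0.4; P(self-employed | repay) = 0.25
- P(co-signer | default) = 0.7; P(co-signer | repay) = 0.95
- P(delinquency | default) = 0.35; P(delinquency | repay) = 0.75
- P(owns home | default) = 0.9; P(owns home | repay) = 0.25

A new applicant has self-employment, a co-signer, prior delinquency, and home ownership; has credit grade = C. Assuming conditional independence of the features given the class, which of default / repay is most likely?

default

default: 0.6 × 0.2 × 0.4 × 0.7 × 0.35 × 0.9 = 0.010584
repay: 0.4 × 0.25 × 0.25 × 0.95 × 0.75 × 0.25 = 0.004453125
Highest score → default.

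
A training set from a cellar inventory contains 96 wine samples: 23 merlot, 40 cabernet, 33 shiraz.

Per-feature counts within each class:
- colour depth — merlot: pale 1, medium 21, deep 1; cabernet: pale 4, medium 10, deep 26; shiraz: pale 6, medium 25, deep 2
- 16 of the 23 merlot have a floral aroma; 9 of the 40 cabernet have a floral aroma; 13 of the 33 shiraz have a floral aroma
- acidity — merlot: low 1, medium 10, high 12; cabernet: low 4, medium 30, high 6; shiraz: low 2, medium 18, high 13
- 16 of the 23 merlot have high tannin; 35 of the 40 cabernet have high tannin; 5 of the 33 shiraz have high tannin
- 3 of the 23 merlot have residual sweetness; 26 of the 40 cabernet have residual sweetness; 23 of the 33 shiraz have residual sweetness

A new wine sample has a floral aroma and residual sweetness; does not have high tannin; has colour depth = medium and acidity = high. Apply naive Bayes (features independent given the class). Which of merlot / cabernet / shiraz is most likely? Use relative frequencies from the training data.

merlot: (23/96) × (21/23) × (16/23) × (12/23) × (7/23) × (3/23) ≈ 0.00315179
cabernet: (40/96) × (10/40) × (9/40) × (6/40) × (5/40) × (26/40) = 0.00028564453125
shiraz: (33/96) × (25/33) × (13/33) × (13/33) × (28/33) × (23/33) ≈ 0.0238993
Highest score → shiraz.

shiraz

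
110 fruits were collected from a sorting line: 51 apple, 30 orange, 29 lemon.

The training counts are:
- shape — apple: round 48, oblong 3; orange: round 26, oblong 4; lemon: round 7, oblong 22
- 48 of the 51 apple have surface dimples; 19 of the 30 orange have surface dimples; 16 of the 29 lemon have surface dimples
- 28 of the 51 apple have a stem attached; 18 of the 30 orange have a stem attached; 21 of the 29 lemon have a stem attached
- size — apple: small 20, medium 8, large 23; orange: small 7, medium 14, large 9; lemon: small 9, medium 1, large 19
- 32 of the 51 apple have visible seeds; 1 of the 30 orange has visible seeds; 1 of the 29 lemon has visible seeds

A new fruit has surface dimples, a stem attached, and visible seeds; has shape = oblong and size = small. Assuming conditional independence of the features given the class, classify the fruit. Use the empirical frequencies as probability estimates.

apple

apple: (51/110) × (3/51) × (48/51) × (28/51) × (20/51) × (32/51) ≈ 0.00346758
orange: (30/110) × (4/30) × (19/30) × (18/30) × (7/30) × (1/30) ≈ 0.000107475
lemon: (29/110) × (22/29) × (16/29) × (21/29) × (9/29) × (1/29) ≈ 0.000855106
Highest score → apple.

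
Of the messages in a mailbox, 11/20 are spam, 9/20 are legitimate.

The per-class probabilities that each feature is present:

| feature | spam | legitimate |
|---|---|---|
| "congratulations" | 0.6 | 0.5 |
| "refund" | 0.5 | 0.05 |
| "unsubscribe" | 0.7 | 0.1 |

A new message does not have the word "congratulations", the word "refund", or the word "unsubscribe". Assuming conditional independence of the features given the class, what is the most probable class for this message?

legitimate

spam: 0.55 × (1−0.6) × (1−0.5) × (1−0.7) = 0.033
legitimate: 0.45 × (1−0.5) × (1−0.05) × (1−0.1) = 0.192375
Highest score → legitimate.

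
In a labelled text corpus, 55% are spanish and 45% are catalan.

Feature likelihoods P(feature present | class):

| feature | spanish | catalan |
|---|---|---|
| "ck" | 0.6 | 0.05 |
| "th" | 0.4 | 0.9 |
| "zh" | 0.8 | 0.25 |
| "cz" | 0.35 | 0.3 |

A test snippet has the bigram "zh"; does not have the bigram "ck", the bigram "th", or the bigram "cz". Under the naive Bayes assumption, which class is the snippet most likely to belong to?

spanish

spanish: 0.55 × (1−0.6) × (1−0.4) × 0.8 × (1−0.35) = 0.06864
catalan: 0.45 × (1−0.05) × (1−0.9) × 0.25 × (1−0.3) = 0.00748125
Highest score → spanish.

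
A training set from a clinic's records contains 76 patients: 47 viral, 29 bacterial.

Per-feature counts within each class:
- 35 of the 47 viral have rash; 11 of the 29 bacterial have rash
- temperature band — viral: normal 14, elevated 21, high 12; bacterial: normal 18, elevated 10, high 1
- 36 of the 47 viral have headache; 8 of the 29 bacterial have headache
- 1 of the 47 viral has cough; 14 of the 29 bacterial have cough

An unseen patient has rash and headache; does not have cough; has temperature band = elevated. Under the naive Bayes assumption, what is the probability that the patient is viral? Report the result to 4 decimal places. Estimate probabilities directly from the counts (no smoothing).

0.9559

viral: (47/76) × (35/47) × (21/47) × (36/47) × (46/47) ≈ 0.154255
bacterial: (29/76) × (11/29) × (10/29) × (8/29) × (15/29) ≈ 0.00712142
P(viral | x) = 0.154255 / 0.16137642 ≈ 0.9559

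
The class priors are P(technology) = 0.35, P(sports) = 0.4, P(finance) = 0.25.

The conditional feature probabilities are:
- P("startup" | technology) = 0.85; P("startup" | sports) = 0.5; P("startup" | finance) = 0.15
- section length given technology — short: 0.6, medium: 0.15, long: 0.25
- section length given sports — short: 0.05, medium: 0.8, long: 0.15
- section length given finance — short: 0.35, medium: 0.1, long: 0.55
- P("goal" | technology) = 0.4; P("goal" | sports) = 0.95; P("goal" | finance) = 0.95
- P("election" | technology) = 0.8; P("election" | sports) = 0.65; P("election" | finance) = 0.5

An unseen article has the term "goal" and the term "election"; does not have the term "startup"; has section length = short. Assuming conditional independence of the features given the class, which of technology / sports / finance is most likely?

technology: 0.35 × (1−0.85) × 0.6 × 0.4 × 0.8 = 0.01008
sports: 0.4 × (1−0.5) × 0.05 × 0.95 × 0.65 = 0.006175
finance: 0.25 × (1−0.15) × 0.35 × 0.95 × 0.5 = 0.035328125
Highest score → finance.

finance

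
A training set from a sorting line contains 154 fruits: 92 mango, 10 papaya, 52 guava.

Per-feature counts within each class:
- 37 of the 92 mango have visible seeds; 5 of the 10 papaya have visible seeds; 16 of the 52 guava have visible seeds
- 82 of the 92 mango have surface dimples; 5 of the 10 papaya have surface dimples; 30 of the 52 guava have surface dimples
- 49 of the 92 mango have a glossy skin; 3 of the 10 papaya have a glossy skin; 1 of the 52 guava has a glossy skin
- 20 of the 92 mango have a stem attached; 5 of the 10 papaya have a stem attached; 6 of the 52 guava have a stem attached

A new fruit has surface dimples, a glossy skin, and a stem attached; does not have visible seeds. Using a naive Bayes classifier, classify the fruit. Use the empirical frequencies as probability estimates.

mango

mango: (92/154) × (55/92) × (82/92) × (49/92) × (20/92) ≈ 0.0368569
papaya: (10/154) × (5/10) × (5/10) × (3/10) × (5/10) ≈ 0.00243506
guava: (52/154) × (36/52) × (30/52) × (1/52) × (6/52) ≈ 0.000299257
Highest score → mango.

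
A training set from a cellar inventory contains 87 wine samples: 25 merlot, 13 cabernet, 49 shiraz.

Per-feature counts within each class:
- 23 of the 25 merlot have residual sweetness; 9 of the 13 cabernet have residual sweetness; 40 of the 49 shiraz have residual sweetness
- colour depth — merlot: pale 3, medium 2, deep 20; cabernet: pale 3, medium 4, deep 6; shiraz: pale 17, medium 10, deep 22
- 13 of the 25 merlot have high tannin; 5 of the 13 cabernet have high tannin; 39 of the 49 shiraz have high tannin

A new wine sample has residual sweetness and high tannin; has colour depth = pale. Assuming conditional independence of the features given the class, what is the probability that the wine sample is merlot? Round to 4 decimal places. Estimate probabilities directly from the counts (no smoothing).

merlot: (25/87) × (23/25) × (3/25) × (13/25) ≈ 0.0164966
cabernet: (13/87) × (9/13) × (3/13) × (5/13) ≈ 0.0091818
shiraz: (49/87) × (40/49) × (17/49) × (39/49) ≈ 0.126959
P(merlot | x) = 0.0164966 / 0.1526374 ≈ 0.1081

0.1081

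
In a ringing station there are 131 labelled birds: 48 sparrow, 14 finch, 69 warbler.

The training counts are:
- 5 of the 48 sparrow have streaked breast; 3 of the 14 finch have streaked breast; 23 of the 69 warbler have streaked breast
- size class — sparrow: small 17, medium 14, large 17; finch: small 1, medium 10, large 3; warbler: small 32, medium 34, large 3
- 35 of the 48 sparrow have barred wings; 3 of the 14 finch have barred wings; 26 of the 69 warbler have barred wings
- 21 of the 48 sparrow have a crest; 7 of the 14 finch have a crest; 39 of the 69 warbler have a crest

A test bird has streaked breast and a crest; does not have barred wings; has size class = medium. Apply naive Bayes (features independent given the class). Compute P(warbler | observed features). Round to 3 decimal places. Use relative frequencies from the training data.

0.797

sparrow: (48/131) × (5/48) × (14/48) × (13/48) × (21/48) ≈ 0.00131906
finch: (14/131) × (3/14) × (10/14) × (11/14) × (7/14) ≈ 0.00642623
warbler: (69/131) × (23/69) × (34/69) × (43/69) × (39/69) ≈ 0.0304734
P(warbler | x) = 0.0304734 / 0.03821869 ≈ 0.797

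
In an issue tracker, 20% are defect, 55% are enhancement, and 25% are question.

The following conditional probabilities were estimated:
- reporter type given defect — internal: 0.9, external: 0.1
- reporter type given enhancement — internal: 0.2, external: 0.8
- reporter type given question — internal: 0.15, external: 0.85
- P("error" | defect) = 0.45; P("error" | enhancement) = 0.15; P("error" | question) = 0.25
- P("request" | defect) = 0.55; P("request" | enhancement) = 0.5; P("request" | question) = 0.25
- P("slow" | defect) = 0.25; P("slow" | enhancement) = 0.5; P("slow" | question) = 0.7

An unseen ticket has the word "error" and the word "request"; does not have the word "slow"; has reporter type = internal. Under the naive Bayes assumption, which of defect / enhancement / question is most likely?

defect

defect: 0.2 × 0.9 × 0.45 × 0.55 × (1−0.25) = 0.0334125
enhancement: 0.55 × 0.2 × 0.15 × 0.5 × (1−0.5) = 0.004125
question: 0.25 × 0.15 × 0.25 × 0.25 × (1−0.7) = 0.000703125
Highest score → defect.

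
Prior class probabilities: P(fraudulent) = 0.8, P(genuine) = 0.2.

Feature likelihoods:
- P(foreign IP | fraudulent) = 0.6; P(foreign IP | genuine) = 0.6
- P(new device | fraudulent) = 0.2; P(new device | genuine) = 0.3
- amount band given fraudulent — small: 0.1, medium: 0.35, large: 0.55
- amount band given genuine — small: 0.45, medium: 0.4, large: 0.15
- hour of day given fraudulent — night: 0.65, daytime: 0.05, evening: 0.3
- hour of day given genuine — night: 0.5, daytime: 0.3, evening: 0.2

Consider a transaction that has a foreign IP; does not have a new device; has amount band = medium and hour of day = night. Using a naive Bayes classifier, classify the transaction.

fraudulent: 0.8 × 0.6 × (1−0.2) × 0.35 × 0.65 = 0.08736
genuine: 0.2 × 0.6 × (1−0.3) × 0.4 × 0.5 = 0.0168
Highest score → fraudulent.

fraudulent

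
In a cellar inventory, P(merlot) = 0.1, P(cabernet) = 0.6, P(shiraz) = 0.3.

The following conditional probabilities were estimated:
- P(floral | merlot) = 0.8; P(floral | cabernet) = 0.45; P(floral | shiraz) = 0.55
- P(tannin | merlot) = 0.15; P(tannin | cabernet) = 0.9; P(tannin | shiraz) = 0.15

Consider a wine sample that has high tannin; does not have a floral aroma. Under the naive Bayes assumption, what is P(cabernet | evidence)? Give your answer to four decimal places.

0.9274

merlot: 0.1 × (1−0.8) × 0.15 = 0.003
cabernet: 0.6 × (1−0.45) × 0.9 = 0.297
shiraz: 0.3 × (1−0.55) × 0.15 = 0.02025
P(cabernet | x) = 0.297 / 0.32025 ≈ 0.9274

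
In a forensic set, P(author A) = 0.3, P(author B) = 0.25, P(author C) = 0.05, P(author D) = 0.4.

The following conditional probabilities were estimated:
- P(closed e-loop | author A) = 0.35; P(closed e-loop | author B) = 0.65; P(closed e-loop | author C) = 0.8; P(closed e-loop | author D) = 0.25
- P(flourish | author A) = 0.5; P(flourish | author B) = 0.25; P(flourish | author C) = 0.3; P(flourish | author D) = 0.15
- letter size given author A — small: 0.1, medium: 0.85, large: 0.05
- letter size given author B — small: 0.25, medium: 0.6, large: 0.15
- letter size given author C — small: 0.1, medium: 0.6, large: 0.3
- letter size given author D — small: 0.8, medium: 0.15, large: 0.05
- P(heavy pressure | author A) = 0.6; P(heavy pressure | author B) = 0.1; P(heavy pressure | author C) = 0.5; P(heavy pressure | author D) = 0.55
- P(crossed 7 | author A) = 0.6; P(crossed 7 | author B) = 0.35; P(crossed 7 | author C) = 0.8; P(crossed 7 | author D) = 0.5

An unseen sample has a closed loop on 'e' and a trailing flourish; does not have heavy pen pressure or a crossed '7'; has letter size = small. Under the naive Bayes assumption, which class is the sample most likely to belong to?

author B

author A: 0.3 × 0.35 × 0.5 × 0.1 × (1−0.6) × (1−0.6) = 0.00084
author B: 0.25 × 0.65 × 0.25 × 0.25 × (1−0.1) × (1−0.35) = 0.00594140625
author C: 0.05 × 0.8 × 0.3 × 0.1 × (1−0.5) × (1−0.8) = 0.00012
author D: 0.4 × 0.25 × 0.15 × 0.8 × (1−0.55) × (1−0.5) = 0.0027
Highest score → author B.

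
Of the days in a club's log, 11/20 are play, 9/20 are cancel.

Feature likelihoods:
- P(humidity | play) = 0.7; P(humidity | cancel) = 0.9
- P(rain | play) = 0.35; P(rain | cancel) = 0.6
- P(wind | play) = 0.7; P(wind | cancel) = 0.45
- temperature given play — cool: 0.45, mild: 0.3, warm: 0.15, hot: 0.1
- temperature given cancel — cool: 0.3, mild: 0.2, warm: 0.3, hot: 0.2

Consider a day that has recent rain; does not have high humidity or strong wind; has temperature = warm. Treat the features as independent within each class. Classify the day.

cancel

play: 0.55 × (1−0.7) × 0.35 × (1−0.7) × 0.15 = 0.00259875
cancel: 0.45 × (1−0.9) × 0.6 × (1−0.45) × 0.3 = 0.004455
Highest score → cancel.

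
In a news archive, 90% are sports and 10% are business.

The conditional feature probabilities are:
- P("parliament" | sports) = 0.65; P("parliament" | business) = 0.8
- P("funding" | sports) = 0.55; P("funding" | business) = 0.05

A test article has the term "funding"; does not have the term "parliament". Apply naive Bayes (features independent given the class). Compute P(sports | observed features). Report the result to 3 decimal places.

sports: 0.9 × (1−0.65) × 0.55 = 0.17325
business: 0.1 × (1−0.8) × 0.05 = 0.001
P(sports | x) = 0.17325 / 0.17425 ≈ 0.994

0.994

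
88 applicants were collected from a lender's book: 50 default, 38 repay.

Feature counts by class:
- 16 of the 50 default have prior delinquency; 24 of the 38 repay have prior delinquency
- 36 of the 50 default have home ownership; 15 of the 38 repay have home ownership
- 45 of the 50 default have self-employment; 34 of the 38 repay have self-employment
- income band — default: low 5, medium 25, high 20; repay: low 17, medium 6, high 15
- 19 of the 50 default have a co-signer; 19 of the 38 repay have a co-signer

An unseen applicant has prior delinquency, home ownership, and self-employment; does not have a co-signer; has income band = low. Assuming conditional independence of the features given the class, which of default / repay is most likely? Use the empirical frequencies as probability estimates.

default: (50/88) × (16/50) × (36/50) × (45/50) × (5/50) × (31/50) ≈ 0.00730473
repay: (38/88) × (24/38) × (15/38) × (34/38) × (17/38) × (19/38) ≈ 0.021546
Highest score → repay.

repay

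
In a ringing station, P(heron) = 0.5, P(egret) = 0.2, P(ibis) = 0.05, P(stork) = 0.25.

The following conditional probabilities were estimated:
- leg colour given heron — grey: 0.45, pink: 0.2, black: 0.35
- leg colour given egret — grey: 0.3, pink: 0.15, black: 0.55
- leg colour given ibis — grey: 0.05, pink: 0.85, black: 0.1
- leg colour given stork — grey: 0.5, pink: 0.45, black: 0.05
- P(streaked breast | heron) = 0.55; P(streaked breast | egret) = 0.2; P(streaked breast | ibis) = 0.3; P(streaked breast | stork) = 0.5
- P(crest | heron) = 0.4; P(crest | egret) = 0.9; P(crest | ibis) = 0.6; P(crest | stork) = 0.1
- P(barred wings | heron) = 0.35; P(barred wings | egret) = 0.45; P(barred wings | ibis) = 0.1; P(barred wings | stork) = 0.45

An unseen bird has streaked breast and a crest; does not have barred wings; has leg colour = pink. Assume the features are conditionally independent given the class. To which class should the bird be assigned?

heron

heron: 0.5 × 0.2 × 0.55 × 0.4 × (1−0.35) = 0.0143
egret: 0.2 × 0.15 × 0.2 × 0.9 × (1−0.45) = 0.00297
ibis: 0.05 × 0.85 × 0.3 × 0.6 × (1−0.1) = 0.006885
stork: 0.25 × 0.45 × 0.5 × 0.1 × (1−0.45) = 0.00309375
Highest score → heron.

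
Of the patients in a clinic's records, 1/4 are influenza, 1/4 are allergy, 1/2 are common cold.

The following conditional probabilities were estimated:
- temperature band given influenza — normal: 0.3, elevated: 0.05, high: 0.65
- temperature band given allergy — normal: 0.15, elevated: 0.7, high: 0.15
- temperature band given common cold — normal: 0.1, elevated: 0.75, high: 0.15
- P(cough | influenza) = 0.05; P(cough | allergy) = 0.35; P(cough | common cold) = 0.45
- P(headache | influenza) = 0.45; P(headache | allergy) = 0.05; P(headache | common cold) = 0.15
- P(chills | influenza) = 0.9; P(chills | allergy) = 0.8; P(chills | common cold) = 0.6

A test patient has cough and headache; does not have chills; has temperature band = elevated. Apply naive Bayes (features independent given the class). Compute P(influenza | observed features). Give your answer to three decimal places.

influenza: 0.25 × 0.05 × 0.05 × 0.45 × (1−0.9) = 0.000028125
allergy: 0.25 × 0.7 × 0.35 × 0.05 × (1−0.8) = 0.0006125
common cold: 0.5 × 0.75 × 0.45 × 0.15 × (1−0.6) = 0.010125
P(influenza | x) = 0.000028125 / 0.010765625 ≈ 0.003

0.003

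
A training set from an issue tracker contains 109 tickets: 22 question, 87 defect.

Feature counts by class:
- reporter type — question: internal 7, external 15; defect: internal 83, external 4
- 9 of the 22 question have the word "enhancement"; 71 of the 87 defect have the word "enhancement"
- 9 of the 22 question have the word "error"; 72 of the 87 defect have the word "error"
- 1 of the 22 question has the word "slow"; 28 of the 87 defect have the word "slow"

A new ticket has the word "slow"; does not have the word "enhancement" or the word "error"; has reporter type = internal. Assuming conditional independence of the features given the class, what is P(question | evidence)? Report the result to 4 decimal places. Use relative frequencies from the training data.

0.1160

question: (22/109) × (7/22) × (13/22) × (13/22) × (1/22) ≈ 0.00101927
defect: (87/109) × (83/87) × (16/87) × (15/87) × (28/87) ≈ 0.00777075
P(question | x) = 0.00101927 / 0.00879002 ≈ 0.1160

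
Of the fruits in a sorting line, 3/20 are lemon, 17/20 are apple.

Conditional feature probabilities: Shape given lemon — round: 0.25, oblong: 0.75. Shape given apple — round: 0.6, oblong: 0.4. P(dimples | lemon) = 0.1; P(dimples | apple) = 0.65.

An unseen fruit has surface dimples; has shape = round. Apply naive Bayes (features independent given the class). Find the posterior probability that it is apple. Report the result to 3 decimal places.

lemon: 0.15 × 0.25 × 0.1 = 0.00375
apple: 0.85 × 0.6 × 0.65 = 0.3315
P(apple | x) = 0.3315 / 0.33525 ≈ 0.989

0.989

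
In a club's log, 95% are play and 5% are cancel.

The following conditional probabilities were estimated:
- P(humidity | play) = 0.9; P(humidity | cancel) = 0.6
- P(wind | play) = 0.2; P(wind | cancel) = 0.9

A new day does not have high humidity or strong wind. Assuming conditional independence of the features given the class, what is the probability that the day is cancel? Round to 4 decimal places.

0.0256

play: 0.95 × (1−0.9) × (1−0.2) = 0.076
cancel: 0.05 × (1−0.6) × (1−0.9) = 0.002
P(cancel | x) = 0.002 / 0.078 ≈ 0.0256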